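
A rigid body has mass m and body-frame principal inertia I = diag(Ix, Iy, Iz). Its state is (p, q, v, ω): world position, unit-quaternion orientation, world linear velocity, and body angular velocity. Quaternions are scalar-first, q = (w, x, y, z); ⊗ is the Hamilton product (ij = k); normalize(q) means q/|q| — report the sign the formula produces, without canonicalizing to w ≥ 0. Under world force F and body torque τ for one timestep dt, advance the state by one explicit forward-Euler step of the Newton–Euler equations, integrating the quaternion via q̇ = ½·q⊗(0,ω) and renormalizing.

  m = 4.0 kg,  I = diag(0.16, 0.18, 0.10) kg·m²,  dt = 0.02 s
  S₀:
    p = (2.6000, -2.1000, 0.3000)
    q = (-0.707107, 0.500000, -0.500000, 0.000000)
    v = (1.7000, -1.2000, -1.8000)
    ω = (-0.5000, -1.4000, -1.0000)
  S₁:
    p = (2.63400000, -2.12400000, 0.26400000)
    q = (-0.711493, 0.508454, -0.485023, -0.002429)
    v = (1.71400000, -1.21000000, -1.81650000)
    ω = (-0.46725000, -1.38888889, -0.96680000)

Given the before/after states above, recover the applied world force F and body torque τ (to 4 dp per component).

ω₁ − ω₀ = (0.03275000, 0.01111111, 0.03320000)
gyro term ω₀×Iω₀ = (-0.1120, 0.0300, 0.0140)
I·α + gyro = (0.1500, 0.1300, 0.1800)
velocity change Δv = (0.01400000, -0.01000000, -0.01650000)
m·(v₁−v₀)/dt = (2.8000, -2.0000, -3.3000)

F = (2.8000, -2.0000, -3.3000)
τ = (0.1500, 0.1300, 0.1800)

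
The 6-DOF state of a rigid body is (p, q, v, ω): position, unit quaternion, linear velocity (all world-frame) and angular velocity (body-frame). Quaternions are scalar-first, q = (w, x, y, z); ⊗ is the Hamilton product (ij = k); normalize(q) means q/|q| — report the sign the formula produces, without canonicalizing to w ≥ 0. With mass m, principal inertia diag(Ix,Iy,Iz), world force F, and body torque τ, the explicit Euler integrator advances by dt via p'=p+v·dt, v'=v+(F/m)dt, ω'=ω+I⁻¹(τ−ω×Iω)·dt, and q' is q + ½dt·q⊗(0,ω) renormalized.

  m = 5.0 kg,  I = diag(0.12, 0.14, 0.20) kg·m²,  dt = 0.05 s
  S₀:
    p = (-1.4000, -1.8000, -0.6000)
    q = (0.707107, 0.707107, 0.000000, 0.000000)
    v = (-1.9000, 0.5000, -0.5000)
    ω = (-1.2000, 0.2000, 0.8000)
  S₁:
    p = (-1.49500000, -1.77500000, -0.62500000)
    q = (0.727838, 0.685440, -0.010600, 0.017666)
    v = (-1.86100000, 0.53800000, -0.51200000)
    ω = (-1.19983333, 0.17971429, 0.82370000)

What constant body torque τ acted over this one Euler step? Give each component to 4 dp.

rate change Δω = (0.00016667, -0.02028571, 0.02370000)
gyro term ω₀×Iω₀ = (0.0096, 0.0768, -0.0048)
τ = I·(Δω/dt) + ω₀×(Iω₀) = (0.0100, 0.0200, 0.0900)

τ = (0.0100, 0.0200, 0.0900)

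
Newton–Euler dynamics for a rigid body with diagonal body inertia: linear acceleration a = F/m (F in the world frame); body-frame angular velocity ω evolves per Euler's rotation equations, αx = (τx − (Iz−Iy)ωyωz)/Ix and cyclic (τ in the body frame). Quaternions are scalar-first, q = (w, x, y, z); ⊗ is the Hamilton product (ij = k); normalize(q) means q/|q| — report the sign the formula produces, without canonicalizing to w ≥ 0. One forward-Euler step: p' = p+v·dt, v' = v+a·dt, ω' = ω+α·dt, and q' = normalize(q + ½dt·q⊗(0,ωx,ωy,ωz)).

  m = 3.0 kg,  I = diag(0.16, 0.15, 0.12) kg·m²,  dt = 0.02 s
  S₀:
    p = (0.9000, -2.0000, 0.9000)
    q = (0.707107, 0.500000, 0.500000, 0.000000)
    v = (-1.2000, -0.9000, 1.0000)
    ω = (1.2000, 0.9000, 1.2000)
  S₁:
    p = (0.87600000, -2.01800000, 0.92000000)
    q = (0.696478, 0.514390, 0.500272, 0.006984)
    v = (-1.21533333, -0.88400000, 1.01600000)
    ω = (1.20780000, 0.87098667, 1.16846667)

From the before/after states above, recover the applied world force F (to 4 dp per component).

F = (-2.3000, 2.4000, 2.4000)

velocity change Δv = (-0.01533333, 0.01600000, 0.01600000)
F = m·Δv/dt = (-2.3000, 2.4000, 2.4000)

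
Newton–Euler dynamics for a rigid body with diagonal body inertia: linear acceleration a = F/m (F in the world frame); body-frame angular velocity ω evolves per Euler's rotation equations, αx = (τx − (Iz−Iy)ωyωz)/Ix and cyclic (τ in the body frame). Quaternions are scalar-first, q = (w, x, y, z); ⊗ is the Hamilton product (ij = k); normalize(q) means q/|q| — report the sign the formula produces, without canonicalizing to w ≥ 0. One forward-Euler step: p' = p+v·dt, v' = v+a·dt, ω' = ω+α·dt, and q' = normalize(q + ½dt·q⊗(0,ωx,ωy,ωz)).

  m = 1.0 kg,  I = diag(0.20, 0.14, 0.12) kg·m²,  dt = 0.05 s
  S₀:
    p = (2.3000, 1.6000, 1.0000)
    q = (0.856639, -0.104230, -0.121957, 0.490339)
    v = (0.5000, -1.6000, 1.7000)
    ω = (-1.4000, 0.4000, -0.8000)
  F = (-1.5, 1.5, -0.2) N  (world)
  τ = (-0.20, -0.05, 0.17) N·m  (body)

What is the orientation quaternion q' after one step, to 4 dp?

Hamilton product q⊗(0,ω) = (0.2951320, -1.2978646, -0.4272030, -0.8977430)
q' = normalize(q + ½dt·q⊗(0,ω)) = (0.8633, -0.1366, -0.1325, 0.4675)

q' = (0.8633, -0.1366, -0.1325, 0.4675)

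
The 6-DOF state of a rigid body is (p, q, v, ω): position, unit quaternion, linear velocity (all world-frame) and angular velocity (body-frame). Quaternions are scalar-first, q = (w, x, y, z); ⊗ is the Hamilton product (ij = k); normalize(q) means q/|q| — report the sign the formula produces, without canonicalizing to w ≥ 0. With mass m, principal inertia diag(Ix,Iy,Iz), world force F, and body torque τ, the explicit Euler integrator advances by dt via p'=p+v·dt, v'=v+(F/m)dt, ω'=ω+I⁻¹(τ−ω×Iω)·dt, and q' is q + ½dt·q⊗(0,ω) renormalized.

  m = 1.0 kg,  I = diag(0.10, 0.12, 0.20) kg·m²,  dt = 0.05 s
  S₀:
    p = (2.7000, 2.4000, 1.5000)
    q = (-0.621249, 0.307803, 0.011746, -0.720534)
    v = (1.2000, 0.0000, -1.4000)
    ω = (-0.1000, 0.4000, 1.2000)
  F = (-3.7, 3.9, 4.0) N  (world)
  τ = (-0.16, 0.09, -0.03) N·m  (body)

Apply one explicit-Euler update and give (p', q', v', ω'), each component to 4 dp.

precession coupling ω×(Iω) = (0.0384, 0.0120, -0.0008)
angular accel α = (-1.9840, 0.6500, -0.1460)
new body rate ω' = (-0.1992, 0.4325, 1.1927)
2q̇ = q⊗(0,ω) = (0.8907227, 0.3644337, -0.5458098, -0.6212030)
q' = normalize(q + ½dt·q⊗(0,ω)) = (-0.5987, 0.3168, -0.0019, -0.7357)
new position p' = (2.7600, 2.4000, 1.4300)
v' = v + a·dt = (1.0150, 0.1950, -1.2000)

p' = (2.7600, 2.4000, 1.4300)
q' = (-0.5987, 0.3168, -0.0019, -0.7357)
v' = (1.0150, 0.1950, -1.2000)
ω' = (-0.1992, 0.4325, 1.1927)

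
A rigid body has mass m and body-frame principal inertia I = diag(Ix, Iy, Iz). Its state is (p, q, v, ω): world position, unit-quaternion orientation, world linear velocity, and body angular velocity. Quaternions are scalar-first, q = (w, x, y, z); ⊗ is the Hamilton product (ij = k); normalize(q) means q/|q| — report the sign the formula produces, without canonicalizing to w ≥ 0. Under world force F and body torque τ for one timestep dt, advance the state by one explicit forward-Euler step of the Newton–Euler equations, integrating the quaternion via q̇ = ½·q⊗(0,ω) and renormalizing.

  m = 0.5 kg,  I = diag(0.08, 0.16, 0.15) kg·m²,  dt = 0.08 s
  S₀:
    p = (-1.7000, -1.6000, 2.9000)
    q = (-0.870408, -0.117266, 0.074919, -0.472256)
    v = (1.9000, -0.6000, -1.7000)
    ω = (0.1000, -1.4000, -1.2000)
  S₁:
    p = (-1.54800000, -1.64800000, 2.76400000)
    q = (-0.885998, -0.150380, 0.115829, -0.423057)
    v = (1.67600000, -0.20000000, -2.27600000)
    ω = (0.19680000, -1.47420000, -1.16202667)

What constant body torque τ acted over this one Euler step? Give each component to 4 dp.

rate change Δω = (0.09680000, -0.07420000, 0.03797333)
gyro term ω₀×Iω₀ = (-0.0168, 0.0084, -0.0112)
I·α + gyro = (0.0800, -0.1400, 0.0600)

τ = (0.0800, -0.1400, 0.0600)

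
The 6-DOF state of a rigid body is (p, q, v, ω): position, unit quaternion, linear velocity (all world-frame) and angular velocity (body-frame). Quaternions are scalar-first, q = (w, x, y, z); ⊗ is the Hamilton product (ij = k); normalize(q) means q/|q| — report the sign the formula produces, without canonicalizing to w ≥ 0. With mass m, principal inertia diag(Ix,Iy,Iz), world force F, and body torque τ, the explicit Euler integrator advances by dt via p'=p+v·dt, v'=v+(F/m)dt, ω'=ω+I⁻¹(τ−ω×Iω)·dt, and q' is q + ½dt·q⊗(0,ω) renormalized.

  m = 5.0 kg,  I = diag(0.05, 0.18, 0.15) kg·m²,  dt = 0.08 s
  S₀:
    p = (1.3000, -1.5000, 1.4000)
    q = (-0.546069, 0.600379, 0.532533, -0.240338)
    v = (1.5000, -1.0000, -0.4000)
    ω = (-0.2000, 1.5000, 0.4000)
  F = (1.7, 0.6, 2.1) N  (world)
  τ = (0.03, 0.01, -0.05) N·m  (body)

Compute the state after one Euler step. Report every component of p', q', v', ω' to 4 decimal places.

p' = (1.4200, -1.5800, 1.3680)
q' = (-0.5683, 0.6265, 0.4911, -0.2084)
v' = (1.5272, -0.9904, -0.3664)
ω' = (-0.1232, 1.5009, 0.3941)

ω×(Iω) gyroscopic = (-0.0180, 0.0080, -0.0390)
(τ − ω×Iω)/I = (0.9600, 0.0111, -0.0733)
ω + α·dt = (-0.1232, 1.5009, 0.3941)
2q̇ = q⊗(0,ω) = (-0.5825885, 0.6827340, -1.0111875, 0.7886475)
q' = normalize(q + ½dt·q⊗(0,ω)) = (-0.5683, 0.6265, 0.4911, -0.2084)
new position p' = (1.4200, -1.5800, 1.3680)
new velocity v' = (1.5272, -0.9904, -0.3664)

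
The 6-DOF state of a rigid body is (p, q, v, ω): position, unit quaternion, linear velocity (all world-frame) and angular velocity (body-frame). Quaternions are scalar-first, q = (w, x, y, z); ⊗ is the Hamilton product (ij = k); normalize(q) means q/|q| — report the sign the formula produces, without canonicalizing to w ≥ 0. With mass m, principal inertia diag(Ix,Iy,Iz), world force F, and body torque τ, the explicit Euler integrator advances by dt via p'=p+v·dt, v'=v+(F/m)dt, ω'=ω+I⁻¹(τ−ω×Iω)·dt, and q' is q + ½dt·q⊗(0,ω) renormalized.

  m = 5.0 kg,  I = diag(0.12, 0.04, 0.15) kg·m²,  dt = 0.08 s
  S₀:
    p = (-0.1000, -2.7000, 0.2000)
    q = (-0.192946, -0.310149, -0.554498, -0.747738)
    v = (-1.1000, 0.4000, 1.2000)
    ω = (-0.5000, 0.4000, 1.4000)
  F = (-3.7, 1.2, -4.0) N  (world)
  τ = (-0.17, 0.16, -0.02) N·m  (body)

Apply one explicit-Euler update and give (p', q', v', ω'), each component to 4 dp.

gyro term ω×Iω = (0.0616, 0.0210, 0.0160)
angular accel α = (-1.9300, 3.4750, -0.2400)
new body rate ω' = (-0.6544, 0.6780, 1.3808)
2q̇ = q⊗(0,ω) = (1.1135579, -0.3807290, 0.7308992, -0.6714330)
q + ½dt·q⊗(0,ω), renormalized = (-0.1481, -0.3248, -0.5243, -0.7731)
a = F/m = (-0.7400, 0.2400, -0.8000)
p + v·dt = (-0.1880, -2.6680, 0.2960)
v + (F/m)dt = (-1.1592, 0.4192, 1.1360)

p' = (-0.1880, -2.6680, 0.2960)
q' = (-0.1481, -0.3248, -0.5243, -0.7731)
v' = (-1.1592, 0.4192, 1.1360)
ω' = (-0.6544, 0.6780, 1.3808)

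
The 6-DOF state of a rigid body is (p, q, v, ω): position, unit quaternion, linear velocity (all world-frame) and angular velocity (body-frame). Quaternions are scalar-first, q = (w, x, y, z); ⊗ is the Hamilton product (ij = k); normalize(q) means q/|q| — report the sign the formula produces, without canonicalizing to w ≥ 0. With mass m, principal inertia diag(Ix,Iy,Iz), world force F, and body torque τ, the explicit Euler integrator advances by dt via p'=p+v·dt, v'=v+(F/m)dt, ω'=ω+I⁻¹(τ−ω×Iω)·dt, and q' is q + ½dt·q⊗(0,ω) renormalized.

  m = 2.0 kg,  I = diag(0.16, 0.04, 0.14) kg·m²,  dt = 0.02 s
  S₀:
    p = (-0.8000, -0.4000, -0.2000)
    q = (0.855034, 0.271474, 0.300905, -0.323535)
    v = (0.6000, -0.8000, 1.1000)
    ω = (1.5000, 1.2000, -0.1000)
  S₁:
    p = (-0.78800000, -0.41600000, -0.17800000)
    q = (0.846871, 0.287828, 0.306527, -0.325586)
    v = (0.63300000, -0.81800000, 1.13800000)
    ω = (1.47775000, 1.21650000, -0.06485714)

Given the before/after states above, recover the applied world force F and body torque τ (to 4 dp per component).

ω₁ − ω₀ = (-0.02225000, 0.01650000, 0.03514286)
gyro term ω₀×Iω₀ = (-0.0120, -0.0030, -0.2160)
applied torque τ = (-0.1900, 0.0300, 0.0300)
v₁ − v₀ = (0.03300000, -0.01800000, 0.03800000)
F = m·Δv/dt = (3.3000, -1.8000, 3.8000)

F = (3.3000, -1.8000, 3.8000)
τ = (-0.1900, 0.0300, 0.0300)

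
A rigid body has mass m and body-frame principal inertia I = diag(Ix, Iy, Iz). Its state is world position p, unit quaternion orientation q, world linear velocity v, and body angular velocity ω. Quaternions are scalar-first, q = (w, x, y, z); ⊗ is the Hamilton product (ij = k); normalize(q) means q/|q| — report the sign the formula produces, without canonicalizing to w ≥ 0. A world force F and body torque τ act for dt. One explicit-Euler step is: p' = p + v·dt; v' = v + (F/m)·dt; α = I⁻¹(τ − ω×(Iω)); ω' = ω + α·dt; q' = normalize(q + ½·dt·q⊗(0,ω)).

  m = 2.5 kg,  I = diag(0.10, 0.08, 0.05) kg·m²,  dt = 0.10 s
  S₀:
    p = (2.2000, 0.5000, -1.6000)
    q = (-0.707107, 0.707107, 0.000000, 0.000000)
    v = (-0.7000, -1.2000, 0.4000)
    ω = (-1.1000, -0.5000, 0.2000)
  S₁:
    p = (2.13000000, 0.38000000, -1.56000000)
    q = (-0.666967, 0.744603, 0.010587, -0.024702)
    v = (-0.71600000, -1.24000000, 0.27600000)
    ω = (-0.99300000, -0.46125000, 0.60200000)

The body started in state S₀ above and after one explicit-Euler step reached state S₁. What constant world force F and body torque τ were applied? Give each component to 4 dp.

F = (-0.4000, -1.0000, -3.1000)
τ = (0.1100, 0.0200, 0.1900)

velocity change Δv = (-0.01600000, -0.04000000, -0.12400000)
F = m·Δv/dt = (-0.4000, -1.0000, -3.1000)
rate change Δω = (0.10700000, 0.03875000, 0.40200000)
applied torque τ = (0.1100, 0.0200, 0.1900)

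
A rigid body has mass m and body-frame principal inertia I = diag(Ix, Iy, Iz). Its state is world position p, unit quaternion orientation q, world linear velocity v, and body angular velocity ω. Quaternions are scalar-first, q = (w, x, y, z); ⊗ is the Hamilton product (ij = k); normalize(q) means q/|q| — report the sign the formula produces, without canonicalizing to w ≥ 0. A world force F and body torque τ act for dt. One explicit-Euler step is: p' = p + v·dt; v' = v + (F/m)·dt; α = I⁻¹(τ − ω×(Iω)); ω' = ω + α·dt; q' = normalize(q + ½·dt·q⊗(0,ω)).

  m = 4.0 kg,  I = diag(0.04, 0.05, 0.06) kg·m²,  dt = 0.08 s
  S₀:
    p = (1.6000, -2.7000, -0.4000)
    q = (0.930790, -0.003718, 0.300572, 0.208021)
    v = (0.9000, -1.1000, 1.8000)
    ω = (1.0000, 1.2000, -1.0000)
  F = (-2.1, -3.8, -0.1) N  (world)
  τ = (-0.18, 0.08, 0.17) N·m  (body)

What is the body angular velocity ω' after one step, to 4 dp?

precession coupling ω×(Iω) = (-0.0120, 0.0200, 0.0120)
α = I⁻¹(τ − ω×Iω) = (-4.2000, 1.2000, 2.6333)
ω' = ω + α·dt = (0.6640, 1.2960, -0.7893)

ω' = (0.6640, 1.2960, -0.7893)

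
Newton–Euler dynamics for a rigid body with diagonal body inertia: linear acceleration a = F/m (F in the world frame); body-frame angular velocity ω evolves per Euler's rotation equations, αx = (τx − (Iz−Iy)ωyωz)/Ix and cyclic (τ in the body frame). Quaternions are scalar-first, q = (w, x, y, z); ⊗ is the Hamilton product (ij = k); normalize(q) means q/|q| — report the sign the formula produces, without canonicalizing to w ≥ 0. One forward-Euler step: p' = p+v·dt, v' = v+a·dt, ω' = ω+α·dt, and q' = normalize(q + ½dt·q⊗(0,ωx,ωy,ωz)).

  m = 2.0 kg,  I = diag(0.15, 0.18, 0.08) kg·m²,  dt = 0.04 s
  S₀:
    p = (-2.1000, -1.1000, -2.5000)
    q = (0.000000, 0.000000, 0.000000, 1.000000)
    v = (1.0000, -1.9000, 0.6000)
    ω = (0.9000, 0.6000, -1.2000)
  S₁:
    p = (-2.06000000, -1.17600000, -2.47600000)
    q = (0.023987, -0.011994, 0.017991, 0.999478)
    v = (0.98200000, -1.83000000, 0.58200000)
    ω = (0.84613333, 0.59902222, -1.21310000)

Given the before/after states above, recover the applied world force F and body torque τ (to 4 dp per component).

F = (-0.9000, 3.5000, -0.9000)
τ = (-0.1300, -0.0800, -0.0100)

rate change Δω = (-0.05386667, -0.00097778, -0.01310000)
gyro term ω₀×Iω₀ = (0.0720, -0.0756, 0.0162)
I·α + gyro = (-0.1300, -0.0800, -0.0100)
v₁ − v₀ = (-0.01800000, 0.07000000, -0.01800000)
m·(v₁−v₀)/dt = (-0.9000, 3.5000, -0.9000)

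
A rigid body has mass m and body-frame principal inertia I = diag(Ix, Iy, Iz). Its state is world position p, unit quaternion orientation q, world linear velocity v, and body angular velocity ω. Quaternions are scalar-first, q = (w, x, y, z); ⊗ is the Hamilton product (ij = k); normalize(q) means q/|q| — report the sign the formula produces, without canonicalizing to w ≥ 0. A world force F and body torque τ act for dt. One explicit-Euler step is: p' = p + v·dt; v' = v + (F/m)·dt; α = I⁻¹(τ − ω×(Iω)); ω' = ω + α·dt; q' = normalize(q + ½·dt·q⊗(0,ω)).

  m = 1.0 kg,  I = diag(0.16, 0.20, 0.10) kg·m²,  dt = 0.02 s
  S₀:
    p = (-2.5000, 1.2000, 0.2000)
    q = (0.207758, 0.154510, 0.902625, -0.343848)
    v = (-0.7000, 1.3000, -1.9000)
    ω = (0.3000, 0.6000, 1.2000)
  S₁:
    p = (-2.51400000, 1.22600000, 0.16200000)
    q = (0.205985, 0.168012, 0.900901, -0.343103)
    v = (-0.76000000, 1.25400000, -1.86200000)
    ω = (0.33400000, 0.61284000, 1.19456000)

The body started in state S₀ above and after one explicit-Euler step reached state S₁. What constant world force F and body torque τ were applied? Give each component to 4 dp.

Δω = ω₁−ω₀ = (0.03400000, 0.01284000, -0.00544000)
τ = I·(Δω/dt) + ω₀×(Iω₀) = (0.2000, 0.1500, -0.0200)
velocity change Δv = (-0.06000000, -0.04600000, 0.03800000)
applied force F = (-3.0000, -2.3000, 1.9000)

F = (-3.0000, -2.3000, 1.9000)
τ = (0.2000, 0.1500, -0.0200)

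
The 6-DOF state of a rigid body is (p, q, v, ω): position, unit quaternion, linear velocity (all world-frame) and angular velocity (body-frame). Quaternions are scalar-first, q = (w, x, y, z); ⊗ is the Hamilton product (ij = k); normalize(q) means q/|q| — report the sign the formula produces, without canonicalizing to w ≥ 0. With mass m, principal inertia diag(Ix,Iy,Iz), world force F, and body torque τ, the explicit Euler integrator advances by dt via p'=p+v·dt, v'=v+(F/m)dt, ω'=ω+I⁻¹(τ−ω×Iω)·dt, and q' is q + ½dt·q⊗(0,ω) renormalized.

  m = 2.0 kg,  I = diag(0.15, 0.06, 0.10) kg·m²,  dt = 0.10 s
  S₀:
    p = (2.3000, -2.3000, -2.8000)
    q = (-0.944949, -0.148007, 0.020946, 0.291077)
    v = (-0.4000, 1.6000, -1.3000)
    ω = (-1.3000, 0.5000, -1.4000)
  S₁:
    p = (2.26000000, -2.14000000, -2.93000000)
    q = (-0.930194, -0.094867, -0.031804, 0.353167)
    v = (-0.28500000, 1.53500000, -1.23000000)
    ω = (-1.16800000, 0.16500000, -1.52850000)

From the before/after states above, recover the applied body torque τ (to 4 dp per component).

τ = (0.1700, -0.1100, -0.0700)

rate change Δω = (0.13200000, -0.33500000, -0.12850000)
τ = I·(Δω/dt) + ω₀×(Iω₀) = (0.1700, -0.1100, -0.0700)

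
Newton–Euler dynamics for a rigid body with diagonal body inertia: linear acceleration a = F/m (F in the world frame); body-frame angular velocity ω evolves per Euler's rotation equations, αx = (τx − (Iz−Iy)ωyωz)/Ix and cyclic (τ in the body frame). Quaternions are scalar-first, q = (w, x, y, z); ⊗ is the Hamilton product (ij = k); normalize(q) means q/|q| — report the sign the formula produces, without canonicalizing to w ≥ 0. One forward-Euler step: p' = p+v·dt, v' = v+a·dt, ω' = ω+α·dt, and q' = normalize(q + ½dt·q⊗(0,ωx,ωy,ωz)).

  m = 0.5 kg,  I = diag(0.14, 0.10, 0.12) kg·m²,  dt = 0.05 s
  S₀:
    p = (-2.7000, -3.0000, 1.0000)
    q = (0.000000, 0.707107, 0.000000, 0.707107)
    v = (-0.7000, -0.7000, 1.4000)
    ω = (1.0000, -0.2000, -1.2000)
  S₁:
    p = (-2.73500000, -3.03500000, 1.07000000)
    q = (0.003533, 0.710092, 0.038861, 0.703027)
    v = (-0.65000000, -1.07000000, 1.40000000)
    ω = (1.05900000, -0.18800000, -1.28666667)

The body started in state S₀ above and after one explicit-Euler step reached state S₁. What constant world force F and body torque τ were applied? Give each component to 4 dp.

Δv = v₁−v₀ = (0.05000000, -0.37000000, 0.00000000)
m·(v₁−v₀)/dt = (0.5000, -3.7000, 0.0000)
rate change Δω = (0.05900000, 0.01200000, -0.08666667)
τ = I·(Δω/dt) + ω₀×(Iω₀) = (0.1700, 0.0000, -0.2000)

F = (0.5000, -3.7000, 0.0000)
τ = (0.1700, 0.0000, -0.2000)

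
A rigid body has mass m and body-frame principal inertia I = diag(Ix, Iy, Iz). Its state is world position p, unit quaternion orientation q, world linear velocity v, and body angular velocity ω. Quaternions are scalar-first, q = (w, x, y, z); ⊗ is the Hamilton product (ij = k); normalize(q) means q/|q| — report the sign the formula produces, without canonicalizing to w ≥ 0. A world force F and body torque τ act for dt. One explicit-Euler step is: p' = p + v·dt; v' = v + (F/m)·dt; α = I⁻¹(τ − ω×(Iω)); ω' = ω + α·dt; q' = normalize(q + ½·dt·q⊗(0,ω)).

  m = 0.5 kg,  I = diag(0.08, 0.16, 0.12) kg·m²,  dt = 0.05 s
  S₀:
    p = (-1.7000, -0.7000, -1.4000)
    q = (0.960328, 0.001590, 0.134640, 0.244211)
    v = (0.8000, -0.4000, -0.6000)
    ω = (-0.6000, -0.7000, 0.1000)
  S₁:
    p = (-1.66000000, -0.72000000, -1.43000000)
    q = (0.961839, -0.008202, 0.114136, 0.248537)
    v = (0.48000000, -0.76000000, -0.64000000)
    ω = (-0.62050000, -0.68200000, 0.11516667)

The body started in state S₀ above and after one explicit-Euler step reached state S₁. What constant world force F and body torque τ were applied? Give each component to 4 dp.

rate change Δω = (-0.02050000, 0.01800000, 0.01516667)
gyro term ω₀×Iω₀ = (0.0028, 0.0024, 0.0336)
applied torque τ = (-0.0300, 0.0600, 0.0700)
velocity change Δv = (-0.32000000, -0.36000000, -0.04000000)
m·(v₁−v₀)/dt = (-3.2000, -3.6000, -0.4000)

F = (-3.2000, -3.6000, -0.4000)
τ = (-0.0300, 0.0600, 0.0700)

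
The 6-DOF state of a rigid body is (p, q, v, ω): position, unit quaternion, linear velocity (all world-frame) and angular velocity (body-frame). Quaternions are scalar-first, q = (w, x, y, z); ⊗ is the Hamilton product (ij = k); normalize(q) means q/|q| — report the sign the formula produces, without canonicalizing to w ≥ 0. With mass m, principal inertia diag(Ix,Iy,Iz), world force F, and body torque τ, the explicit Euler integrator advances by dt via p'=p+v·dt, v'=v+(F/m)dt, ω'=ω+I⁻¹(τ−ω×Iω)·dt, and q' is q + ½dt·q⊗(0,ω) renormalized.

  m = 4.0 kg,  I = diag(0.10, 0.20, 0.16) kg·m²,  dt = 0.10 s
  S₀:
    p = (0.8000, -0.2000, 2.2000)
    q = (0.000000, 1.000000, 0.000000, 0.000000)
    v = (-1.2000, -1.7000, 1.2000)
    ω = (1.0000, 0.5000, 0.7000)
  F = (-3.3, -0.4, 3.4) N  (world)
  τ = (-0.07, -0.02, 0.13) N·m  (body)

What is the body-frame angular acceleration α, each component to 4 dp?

gyro term ω×Iω = (-0.0140, -0.0420, 0.0500)
(τ − ω×Iω)/I = (-0.5600, 0.1100, 0.5000)

α = (-0.5600, 0.1100, 0.5000)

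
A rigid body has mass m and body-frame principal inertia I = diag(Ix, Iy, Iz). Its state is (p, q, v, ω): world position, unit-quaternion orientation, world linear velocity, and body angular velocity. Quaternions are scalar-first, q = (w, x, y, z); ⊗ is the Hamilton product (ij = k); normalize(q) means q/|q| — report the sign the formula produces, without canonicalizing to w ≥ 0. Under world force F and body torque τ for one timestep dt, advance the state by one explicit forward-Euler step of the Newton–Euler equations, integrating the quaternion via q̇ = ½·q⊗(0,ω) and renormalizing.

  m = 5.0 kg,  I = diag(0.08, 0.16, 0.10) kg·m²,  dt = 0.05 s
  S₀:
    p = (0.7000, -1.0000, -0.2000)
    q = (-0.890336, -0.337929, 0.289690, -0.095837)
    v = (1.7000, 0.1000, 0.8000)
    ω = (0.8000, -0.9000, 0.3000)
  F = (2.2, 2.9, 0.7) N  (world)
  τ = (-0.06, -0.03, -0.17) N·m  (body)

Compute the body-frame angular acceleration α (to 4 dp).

ω×(Iω) gyroscopic = (0.0162, -0.0048, -0.0576)
(τ − ω×Iω)/I = (-0.9525, -0.1575, -1.1240)

α = (-0.9525, -0.1575, -1.1240)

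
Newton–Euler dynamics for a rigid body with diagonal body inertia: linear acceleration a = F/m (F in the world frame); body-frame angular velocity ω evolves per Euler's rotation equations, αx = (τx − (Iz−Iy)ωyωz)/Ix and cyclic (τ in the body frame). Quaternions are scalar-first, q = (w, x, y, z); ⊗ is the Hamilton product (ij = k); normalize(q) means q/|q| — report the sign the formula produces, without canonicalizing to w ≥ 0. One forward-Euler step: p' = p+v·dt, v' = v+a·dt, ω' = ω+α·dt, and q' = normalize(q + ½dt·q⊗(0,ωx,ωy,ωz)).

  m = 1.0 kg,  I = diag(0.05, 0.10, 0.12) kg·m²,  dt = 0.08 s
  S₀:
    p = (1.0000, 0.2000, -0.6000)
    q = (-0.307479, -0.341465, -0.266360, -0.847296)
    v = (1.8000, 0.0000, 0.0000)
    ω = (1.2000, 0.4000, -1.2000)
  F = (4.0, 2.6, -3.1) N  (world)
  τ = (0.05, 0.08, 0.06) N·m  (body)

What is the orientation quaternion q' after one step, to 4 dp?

q' = (-0.3267, -0.3291, -0.3275, -0.8232)

q⊗(0,ω) = (-0.5004532, 0.2895756, -1.5495048, 0.5520208)
updated quaternion q' = (-0.3267, -0.3291, -0.3275, -0.8232)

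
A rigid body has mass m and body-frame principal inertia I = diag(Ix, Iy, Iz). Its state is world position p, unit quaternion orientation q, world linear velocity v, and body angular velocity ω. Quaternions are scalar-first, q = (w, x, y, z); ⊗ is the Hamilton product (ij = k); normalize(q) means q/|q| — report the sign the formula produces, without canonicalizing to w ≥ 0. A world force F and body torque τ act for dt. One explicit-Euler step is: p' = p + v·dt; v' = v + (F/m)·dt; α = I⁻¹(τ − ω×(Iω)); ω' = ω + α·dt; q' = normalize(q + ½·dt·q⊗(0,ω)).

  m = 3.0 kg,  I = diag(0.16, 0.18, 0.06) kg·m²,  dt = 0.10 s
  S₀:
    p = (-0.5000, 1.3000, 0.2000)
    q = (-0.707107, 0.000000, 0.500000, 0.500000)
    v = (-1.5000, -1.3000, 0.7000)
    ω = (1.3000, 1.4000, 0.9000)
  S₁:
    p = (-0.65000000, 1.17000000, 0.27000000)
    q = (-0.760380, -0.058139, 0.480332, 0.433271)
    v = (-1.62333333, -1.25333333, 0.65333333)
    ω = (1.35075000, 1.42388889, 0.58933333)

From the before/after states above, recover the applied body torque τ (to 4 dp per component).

τ = (-0.0700, 0.1600, -0.1500)

Δω = ω₁−ω₀ = (0.05075000, 0.02388889, -0.31066667)
gyro term ω₀×Iω₀ = (-0.1512, 0.1170, 0.0364)
applied torque τ = (-0.0700, 0.1600, -0.1500)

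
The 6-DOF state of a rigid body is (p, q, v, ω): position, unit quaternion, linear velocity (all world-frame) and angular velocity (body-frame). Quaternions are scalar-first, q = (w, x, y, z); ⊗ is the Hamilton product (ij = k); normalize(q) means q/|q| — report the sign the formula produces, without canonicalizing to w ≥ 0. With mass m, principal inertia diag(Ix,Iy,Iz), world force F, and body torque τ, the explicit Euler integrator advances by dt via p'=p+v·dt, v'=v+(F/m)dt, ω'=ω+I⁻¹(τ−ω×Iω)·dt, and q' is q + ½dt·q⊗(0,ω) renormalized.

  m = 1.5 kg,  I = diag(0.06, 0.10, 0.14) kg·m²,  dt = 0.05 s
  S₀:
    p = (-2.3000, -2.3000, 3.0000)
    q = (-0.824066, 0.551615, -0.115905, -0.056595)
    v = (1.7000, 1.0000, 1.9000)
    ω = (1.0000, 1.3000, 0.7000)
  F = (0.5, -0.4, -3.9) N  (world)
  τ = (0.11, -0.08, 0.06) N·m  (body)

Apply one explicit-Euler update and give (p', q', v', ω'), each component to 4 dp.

p' = (-2.2150, -2.2500, 3.0950)
q' = (-0.8323, 0.5303, -0.1536, -0.0501)
v' = (1.7167, 0.9867, 1.7700)
ω' = (1.0613, 1.2880, 0.7029)

ω×(Iω) gyroscopic = (0.0364, -0.0560, 0.0520)
(τ − ω×Iω)/I = (1.2267, -0.2400, 0.0571)
new body rate ω' = (1.0613, 1.2880, 0.7029)
2q̇ = q⊗(0,ω) = (-0.3613220, -0.8316260, -1.5140113, 0.2561583)
q + ½dt·q⊗(0,ω), renormalized = (-0.8323, 0.5303, -0.1536, -0.0501)
a = (0.3333, -0.2667, -2.6000)
new position p' = (-2.2150, -2.2500, 3.0950)
v + (F/m)dt = (1.7167, 0.9867, 1.7700)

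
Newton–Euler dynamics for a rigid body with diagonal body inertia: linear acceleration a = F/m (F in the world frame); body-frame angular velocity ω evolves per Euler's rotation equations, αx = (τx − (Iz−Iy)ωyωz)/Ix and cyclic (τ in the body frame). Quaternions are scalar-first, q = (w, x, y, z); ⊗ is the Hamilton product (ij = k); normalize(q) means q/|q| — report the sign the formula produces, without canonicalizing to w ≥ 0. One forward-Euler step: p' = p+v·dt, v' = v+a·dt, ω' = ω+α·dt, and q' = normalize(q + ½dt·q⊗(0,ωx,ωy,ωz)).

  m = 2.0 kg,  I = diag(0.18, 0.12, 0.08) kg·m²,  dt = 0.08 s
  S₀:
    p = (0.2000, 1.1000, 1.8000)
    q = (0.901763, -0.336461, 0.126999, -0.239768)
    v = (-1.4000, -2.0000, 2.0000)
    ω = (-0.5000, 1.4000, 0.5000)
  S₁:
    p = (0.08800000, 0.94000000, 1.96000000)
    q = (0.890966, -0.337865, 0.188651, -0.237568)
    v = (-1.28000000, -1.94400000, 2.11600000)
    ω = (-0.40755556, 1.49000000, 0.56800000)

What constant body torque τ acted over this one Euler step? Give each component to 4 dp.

rate change Δω = (0.09244444, 0.09000000, 0.06800000)
applied torque τ = (0.1800, 0.1100, 0.1100)

τ = (0.1800, 0.1100, 0.1100)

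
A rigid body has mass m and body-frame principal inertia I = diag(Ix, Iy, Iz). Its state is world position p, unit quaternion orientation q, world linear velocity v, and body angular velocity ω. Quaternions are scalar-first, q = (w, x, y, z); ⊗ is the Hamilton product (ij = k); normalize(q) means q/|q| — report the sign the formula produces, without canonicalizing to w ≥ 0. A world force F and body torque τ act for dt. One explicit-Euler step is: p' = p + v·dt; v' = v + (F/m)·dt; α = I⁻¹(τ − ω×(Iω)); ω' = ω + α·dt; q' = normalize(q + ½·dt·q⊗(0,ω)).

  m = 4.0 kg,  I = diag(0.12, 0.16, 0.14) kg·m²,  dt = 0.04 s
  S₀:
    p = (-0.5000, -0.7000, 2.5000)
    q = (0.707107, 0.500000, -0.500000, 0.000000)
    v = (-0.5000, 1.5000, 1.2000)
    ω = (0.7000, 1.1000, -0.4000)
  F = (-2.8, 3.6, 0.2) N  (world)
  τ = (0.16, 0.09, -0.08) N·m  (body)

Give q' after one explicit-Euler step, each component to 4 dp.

q' = (0.7108, 0.5137, -0.4803, 0.0123)

2q̇ = q⊗(0,ω) = (0.2000000, 0.6949749, 0.9778177, 0.6171572)
q' = normalize(q + ½dt·q⊗(0,ω)) = (0.7108, 0.5137, -0.4803, 0.0123)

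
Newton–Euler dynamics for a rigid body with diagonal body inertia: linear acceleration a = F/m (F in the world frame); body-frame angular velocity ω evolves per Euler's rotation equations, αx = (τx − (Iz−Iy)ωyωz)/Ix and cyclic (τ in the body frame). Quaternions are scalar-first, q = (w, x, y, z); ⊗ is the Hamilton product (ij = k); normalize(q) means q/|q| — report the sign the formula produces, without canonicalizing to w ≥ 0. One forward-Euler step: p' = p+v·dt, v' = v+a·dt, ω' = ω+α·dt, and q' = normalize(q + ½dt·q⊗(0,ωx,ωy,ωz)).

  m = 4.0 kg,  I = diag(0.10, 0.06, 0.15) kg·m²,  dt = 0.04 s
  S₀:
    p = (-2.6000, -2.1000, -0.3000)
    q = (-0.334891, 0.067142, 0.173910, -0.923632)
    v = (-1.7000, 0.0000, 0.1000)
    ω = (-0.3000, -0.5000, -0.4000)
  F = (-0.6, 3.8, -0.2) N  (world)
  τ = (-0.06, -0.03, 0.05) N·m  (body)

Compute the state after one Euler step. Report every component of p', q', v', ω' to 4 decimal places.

a = (-0.1500, 0.9500, -0.0500)
p + v·dt = (-2.6680, -2.1000, -0.2960)
v' = v + a·dt = (-1.7060, 0.0380, 0.0980)
ω×(Iω) gyroscopic = (0.0180, -0.0060, -0.0060)
α = I⁻¹(τ − ω×Iω) = (-0.7800, -0.4000, 0.3733)
ω' = ω + α·dt = (-0.3312, -0.5160, -0.3851)
q⊗(0,ω) = (-0.2623552, -0.4309127, 0.4713919, 0.1525584)
q + ½dt·q⊗(0,ω), renormalized = (-0.3401, 0.0585, 0.1833, -0.9205)

p' = (-2.6680, -2.1000, -0.2960)
q' = (-0.3401, 0.0585, 0.1833, -0.9205)
v' = (-1.7060, 0.0380, 0.0980)
ω' = (-0.3312, -0.5160, -0.3851)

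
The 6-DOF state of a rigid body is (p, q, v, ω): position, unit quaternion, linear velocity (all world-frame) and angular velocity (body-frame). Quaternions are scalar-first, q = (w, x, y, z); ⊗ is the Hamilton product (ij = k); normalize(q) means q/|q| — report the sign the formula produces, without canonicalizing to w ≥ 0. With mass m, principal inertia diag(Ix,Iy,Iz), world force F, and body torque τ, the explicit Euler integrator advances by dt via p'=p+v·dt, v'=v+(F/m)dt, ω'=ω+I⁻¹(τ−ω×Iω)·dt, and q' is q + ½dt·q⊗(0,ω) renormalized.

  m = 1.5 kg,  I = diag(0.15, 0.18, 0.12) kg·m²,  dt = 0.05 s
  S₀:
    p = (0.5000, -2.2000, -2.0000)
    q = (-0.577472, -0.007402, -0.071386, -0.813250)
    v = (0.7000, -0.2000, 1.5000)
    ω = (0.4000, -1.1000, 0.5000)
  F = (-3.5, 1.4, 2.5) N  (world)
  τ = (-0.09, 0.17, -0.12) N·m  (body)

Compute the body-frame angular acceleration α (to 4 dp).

α = (-0.8200, 0.9111, -0.8900)

precession coupling ω×(Iω) = (0.0330, 0.0060, -0.0132)
(τ − ω×Iω)/I = (-0.8200, 0.9111, -0.8900)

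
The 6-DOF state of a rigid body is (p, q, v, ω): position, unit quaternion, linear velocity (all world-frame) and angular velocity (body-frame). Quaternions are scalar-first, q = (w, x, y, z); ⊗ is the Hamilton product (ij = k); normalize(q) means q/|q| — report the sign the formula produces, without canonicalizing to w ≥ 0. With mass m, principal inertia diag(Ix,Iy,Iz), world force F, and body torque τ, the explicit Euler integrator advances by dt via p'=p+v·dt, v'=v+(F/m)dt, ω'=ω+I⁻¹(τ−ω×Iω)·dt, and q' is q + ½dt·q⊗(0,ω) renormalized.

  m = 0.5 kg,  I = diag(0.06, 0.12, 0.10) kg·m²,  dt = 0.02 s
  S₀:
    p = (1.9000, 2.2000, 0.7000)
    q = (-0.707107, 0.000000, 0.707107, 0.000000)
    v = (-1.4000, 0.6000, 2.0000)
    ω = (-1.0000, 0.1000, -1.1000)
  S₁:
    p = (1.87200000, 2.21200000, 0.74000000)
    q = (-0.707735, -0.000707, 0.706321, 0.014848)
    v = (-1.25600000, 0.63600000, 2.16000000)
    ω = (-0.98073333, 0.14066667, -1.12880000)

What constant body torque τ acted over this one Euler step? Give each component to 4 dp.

τ = (0.0600, 0.2000, -0.1500)

rate change Δω = (0.01926667, 0.04066667, -0.02880000)
I·α + gyro = (0.0600, 0.2000, -0.1500)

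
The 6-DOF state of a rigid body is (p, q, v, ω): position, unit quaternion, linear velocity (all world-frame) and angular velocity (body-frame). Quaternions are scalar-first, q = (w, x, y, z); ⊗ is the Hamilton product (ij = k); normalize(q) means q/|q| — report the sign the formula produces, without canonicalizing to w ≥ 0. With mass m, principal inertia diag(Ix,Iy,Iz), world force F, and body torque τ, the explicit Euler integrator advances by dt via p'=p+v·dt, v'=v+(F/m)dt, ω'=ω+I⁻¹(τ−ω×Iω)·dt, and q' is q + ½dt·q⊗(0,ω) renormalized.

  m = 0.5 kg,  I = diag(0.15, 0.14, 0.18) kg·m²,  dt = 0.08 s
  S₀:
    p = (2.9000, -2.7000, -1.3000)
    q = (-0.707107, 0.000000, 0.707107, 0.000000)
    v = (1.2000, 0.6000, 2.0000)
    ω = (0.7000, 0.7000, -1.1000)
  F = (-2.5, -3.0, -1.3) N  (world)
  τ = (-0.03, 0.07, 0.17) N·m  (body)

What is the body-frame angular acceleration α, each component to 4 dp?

gyro term ω×Iω = (-0.0308, 0.0231, -0.0049)
angular accel α = (0.0053, 0.3350, 0.9717)

α = (0.0053, 0.3350, 0.9717)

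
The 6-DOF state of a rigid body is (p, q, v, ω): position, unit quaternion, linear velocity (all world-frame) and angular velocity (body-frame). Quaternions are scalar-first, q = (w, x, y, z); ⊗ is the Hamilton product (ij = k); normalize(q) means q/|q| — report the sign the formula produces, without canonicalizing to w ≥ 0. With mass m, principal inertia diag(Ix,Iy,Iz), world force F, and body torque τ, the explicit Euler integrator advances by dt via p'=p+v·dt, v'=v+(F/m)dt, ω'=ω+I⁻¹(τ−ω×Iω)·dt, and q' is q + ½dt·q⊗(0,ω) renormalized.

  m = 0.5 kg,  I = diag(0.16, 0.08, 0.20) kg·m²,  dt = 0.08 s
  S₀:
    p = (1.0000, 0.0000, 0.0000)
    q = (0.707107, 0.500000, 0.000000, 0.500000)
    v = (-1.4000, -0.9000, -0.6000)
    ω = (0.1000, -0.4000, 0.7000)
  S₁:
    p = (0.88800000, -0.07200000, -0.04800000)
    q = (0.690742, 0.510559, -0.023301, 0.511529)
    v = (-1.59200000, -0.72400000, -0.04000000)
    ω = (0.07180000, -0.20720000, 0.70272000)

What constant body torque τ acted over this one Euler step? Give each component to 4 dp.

τ = (-0.0900, 0.1900, 0.0100)

rate change Δω = (-0.02820000, 0.19280000, 0.00272000)
precession coupling = (-0.0336, -0.0028, 0.0032)
applied torque τ = (-0.0900, 0.1900, 0.0100)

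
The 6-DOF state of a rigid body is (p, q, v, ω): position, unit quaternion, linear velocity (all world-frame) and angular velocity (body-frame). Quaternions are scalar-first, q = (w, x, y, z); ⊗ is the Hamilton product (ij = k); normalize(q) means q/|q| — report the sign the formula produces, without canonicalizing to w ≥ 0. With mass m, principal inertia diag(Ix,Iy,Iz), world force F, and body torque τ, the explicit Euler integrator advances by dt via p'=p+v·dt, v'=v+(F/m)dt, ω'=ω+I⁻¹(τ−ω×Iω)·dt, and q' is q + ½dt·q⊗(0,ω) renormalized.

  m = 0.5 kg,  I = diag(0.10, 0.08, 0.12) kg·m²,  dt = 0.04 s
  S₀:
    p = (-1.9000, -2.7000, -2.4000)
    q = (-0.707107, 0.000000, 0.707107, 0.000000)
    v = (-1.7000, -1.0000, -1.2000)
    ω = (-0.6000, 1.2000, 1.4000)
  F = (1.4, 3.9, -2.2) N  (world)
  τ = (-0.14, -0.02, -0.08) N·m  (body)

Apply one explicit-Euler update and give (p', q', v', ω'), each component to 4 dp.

gyro term ω×Iω = (0.0672, 0.0168, 0.0144)
angular accel α = (-2.0720, -0.4600, -0.7867)
new body rate ω' = (-0.6829, 1.1816, 1.3685)
q⊗(0,ω) = (-0.8485284, 1.4142140, -0.8485284, -0.5656856)
updated quaternion q' = (-0.7235, 0.0283, 0.6896, -0.0113)
linear accel F/m = (2.8000, 7.8000, -4.4000)
new position p' = (-1.9680, -2.7400, -2.4480)
new velocity v' = (-1.5880, -0.6880, -1.3760)

p' = (-1.9680, -2.7400, -2.4480)
q' = (-0.7235, 0.0283, 0.6896, -0.0113)
v' = (-1.5880, -0.6880, -1.3760)
ω' = (-0.6829, 1.1816, 1.3685)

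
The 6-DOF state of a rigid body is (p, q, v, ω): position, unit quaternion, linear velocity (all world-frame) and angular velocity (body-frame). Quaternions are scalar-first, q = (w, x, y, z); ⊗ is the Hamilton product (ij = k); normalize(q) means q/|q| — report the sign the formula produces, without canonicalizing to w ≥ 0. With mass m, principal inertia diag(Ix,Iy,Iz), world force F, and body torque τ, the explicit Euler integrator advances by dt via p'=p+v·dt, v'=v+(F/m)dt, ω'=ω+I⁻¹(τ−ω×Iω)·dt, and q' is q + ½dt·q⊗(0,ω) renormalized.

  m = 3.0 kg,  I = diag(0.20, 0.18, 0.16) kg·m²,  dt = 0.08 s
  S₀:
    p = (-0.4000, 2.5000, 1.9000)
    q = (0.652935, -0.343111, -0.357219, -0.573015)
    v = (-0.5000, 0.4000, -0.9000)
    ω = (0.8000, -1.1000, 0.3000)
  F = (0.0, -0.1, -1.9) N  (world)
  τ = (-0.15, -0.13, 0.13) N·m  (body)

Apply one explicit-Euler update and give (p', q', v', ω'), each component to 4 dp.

p + v·dt = (-0.4400, 2.5320, 1.8280)
v + (F/m)dt = (-0.5000, 0.3973, -0.9507)
precession coupling ω×(Iω) = (0.0066, 0.0096, 0.0176)
angular accel α = (-0.7830, -0.7756, 0.7025)
new body rate ω' = (0.7374, -1.1620, 0.3562)
q⊗(0,ω) = (0.0534524, -0.2151342, -1.0737072, 0.8590778)
q' = normalize(q + ½dt·q⊗(0,ω)) = (0.6541, -0.3512, -0.3995, -0.5378)

p' = (-0.4400, 2.5320, 1.8280)
q' = (0.6541, -0.3512, -0.3995, -0.5378)
v' = (-0.5000, 0.3973, -0.9507)
ω' = (0.7374, -1.1620, 0.3562)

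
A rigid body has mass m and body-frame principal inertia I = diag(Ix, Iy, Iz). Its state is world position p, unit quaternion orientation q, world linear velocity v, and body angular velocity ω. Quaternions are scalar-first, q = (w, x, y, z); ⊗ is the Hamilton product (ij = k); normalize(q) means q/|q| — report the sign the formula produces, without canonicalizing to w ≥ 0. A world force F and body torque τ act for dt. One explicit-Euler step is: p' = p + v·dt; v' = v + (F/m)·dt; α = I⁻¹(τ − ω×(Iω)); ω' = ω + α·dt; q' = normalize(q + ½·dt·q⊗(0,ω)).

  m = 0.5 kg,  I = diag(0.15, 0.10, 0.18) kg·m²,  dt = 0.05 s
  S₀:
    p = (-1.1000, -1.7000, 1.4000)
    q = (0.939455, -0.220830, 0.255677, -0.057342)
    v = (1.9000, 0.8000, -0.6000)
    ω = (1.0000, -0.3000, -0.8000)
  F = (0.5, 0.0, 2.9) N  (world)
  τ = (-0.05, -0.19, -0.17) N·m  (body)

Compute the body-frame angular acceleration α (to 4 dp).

ω×(Iω) gyroscopic = (0.0192, 0.0240, 0.0150)
α = I⁻¹(τ − ω×Iω) = (-0.4613, -2.1400, -1.0278)

α = (-0.4613, -2.1400, -1.0278)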